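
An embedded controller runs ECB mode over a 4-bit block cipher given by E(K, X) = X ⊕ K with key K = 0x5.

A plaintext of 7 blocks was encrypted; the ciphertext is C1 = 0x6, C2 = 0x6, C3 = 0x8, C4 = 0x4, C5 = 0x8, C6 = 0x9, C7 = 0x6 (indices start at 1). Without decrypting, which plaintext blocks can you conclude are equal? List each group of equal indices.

P1 = P2 = P7; P3 = P5

ECB encrypts each block independently with the same key, so equal ciphertext blocks imply equal plaintext blocks.
C1 = C2 = C7 = 0x6, so P1 = P2 = P7.
C3 = C5 = 0x8, so P3 = P5.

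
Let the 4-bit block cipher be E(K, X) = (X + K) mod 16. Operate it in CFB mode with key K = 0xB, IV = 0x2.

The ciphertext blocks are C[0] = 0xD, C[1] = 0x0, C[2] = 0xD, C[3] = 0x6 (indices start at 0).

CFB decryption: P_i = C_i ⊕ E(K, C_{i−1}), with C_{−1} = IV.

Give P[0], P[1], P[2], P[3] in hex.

P[0] = 0x0, P[1] = 0x8, P[2] = 0x6, P[3] = 0xE

P[0]: E(K, 0x2) = 0xD; 0xD ⊕ 0xD = 0x0.
P[1]: E(K, 0xD) = 0x8; 0x0 ⊕ 0x8 = 0x8.
P[2]: E(K, 0x0) = 0xB; 0xD ⊕ 0xB = 0x6.
P[3]: E(K, 0xD) = 0x8; 0x6 ⊕ 0x8 = 0xE.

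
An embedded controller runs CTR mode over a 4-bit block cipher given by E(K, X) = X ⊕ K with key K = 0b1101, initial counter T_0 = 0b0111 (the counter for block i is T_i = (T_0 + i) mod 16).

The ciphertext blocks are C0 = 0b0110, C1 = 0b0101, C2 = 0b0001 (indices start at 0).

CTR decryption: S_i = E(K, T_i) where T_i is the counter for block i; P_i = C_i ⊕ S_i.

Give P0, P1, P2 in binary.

P0 = 0b1100, P1 = 0b0000, P2 = 0b0101

P0: T = 0b0111, S = E(K, T) = 0b1010; 0b0110 ⊕ 0b1010 = 0b1100.
P1: T = 0b1000, S = E(K, T) = 0b0101; 0b0101 ⊕ 0b0101 = 0b0000.
P2: T = 0b1001, S = E(K, T) = 0b0100; 0b0001 ⊕ 0b0100 = 0b0101.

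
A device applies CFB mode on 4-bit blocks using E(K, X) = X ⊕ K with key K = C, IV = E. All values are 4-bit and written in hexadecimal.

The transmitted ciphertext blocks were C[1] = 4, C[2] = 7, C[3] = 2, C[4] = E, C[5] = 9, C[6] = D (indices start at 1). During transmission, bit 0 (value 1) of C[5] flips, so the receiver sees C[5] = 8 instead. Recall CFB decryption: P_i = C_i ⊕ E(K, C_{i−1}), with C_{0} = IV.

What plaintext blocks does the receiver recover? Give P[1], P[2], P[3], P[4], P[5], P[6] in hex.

Only C[5] changed, to 8. In CFB, a change in C_i flips the same bit in P_i and garbles P_{i+1}. Decrypting the received ciphertext:
P[1]: E(K, E) = 2; 4 ⊕ 2 = 6.
P[2]: E(K, 4) = 8; 7 ⊕ 8 = F.
P[3]: E(K, 7) = B; 2 ⊕ B = 9.
P[4]: E(K, 2) = E; E ⊕ E = 0.
P[5]: E(K, E) = 2; 8 ⊕ 2 = A.
P[6]: E(K, 8) = 4; D ⊕ 4 = 9.
Blocks that differ from the original plaintext: P[5], P[6].

P[1] = 6, P[2] = F, P[3] = 9, P[4] = 0, P[5] = A, P[6] = 9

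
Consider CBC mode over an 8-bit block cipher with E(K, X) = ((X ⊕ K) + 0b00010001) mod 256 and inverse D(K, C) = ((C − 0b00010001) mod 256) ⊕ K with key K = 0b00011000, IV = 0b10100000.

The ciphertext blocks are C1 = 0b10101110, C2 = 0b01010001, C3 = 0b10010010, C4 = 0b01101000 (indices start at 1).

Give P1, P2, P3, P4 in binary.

P1 = 0b00100101, P2 = 0b11110110, P3 = 0b11001000, P4 = 0b11011101

CBC decryption: P_i = D(K, C_i) ⊕ C_{i−1}, with C_{0} = IV.
P1: D(K, 0b10101110) = 0b10000101; 0b10000101 ⊕ 0b10100000 = 0b00100101.
P2: D(K, 0b01010001) = 0b01011000; 0b01011000 ⊕ 0b10101110 = 0b11110110.
P3: D(K, 0b10010010) = 0b10011001; 0b10011001 ⊕ 0b01010001 = 0b11001000.
P4: D(K, 0b01101000) = 0b01001111; 0b01001111 ⊕ 0b10010010 = 0b11011101.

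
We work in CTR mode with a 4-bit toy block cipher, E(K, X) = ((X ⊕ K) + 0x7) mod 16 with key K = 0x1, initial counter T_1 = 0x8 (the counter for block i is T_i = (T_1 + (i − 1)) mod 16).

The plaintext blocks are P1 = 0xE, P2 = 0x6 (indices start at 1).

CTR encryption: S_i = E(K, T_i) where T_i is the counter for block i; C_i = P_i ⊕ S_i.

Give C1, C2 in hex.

C1 = 0xE, C2 = 0x9

C1: T = 0x8, S = E(K, T) = 0x0; 0xE ⊕ 0x0 = 0xE.
C2: T = 0x9, S = E(K, T) = 0xF; 0x6 ⊕ 0xF = 0x9.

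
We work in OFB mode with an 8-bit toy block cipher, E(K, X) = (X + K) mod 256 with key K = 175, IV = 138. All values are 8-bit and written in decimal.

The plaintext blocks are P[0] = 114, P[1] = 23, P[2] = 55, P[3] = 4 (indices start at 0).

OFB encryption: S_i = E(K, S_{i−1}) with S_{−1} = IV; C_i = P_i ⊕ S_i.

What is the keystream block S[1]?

C[0]: S = E(K, 138) = 57; 114 ⊕ 57 = 75.
C[1]: S = E(K, 57) = 232; 23 ⊕ 232 = 255.
So S[1] = 232.

232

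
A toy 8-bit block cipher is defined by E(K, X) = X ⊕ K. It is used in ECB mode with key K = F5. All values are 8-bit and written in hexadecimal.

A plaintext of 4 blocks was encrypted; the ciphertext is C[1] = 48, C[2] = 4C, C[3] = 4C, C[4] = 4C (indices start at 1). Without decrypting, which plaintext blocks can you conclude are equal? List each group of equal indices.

ECB encrypts each block independently with the same key, so equal ciphertext blocks imply equal plaintext blocks.
C[2] = C[3] = C[4] = 4C, so P[2] = P[3] = P[4].

P[2] = P[3] = P[4]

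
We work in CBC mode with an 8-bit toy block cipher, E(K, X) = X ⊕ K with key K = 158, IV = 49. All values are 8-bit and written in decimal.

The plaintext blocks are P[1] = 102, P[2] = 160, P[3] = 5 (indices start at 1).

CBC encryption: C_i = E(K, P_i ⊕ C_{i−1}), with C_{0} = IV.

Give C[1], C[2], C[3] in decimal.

C[1]: P[1] ⊕ 49 = 87; E(K, 87) = 201.
C[2]: P[2] ⊕ 201 = 105; E(K, 105) = 247.
C[3]: P[3] ⊕ 247 = 242; E(K, 242) = 108.

C[1] = 201, C[2] = 247, C[3] = 108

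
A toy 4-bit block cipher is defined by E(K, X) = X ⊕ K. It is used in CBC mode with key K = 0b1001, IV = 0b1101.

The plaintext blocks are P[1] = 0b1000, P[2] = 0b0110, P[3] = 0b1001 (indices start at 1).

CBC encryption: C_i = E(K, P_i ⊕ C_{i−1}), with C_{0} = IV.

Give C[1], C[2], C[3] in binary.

C[1] = 0b1100, C[2] = 0b0011, C[3] = 0b0011

C[1]: P[1] ⊕ 0b1101 = 0b0101; E(K, 0b0101) = 0b1100.
C[2]: P[2] ⊕ 0b1100 = 0b1010; E(K, 0b1010) = 0b0011.
C[3]: P[3] ⊕ 0b0011 = 0b1010; E(K, 0b1010) = 0b0011.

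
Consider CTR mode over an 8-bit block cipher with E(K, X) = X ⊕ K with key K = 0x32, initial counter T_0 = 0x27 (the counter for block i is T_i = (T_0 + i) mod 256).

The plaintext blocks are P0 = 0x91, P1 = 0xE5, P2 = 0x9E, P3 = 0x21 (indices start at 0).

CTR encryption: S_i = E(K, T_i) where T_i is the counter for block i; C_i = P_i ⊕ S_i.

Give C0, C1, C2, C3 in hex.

C0: T = 0x27, S = E(K, T) = 0x15; 0x91 ⊕ 0x15 = 0x84.
C1: T = 0x28, S = E(K, T) = 0x1A; 0xE5 ⊕ 0x1A = 0xFF.
C2: T = 0x29, S = E(K, T) = 0x1B; 0x9E ⊕ 0x1B = 0x85.
C3: T = 0x2A, S = E(K, T) = 0x18; 0x21 ⊕ 0x18 = 0x39.

C0 = 0x84, C1 = 0xFF, C2 = 0x85, C3 = 0x39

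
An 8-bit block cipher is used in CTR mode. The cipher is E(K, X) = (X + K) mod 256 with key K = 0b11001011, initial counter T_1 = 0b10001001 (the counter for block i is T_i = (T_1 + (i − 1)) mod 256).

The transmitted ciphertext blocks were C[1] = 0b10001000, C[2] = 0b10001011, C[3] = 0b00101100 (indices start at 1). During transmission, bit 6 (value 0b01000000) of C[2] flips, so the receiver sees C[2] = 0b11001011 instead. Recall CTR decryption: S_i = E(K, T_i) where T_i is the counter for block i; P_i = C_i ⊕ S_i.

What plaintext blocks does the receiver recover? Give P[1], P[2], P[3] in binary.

P[1] = 0b11011100, P[2] = 0b10011110, P[3] = 0b01111010

Only C[2] changed, to 0b11001011. In CTR, a change in C_i flips the same bit in P_i only; the keystream is unaffected. Decrypting the received ciphertext:
P[1]: T = 0b10001001, S = E(K, T) = 0b01010100; 0b10001000 ⊕ 0b01010100 = 0b11011100.
P[2]: T = 0b10001010, S = E(K, T) = 0b01010101; 0b11001011 ⊕ 0b01010101 = 0b10011110.
P[3]: T = 0b10001011, S = E(K, T) = 0b01010110; 0b00101100 ⊕ 0b01010110 = 0b01111010.
Blocks that differ from the original plaintext: P[2].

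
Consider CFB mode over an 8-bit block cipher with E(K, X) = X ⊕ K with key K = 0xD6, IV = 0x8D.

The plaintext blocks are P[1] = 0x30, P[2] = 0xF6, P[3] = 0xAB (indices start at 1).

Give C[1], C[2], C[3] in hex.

C[1] = 0x6B, C[2] = 0x4B, C[3] = 0x36

CFB encryption: C_i = P_i ⊕ E(K, C_{i−1}), with C_{0} = IV.
C[1]: E(K, 0x8D) = 0x5B; 0x30 ⊕ 0x5B = 0x6B.
C[2]: E(K, 0x6B) = 0xBD; 0xF6 ⊕ 0xBD = 0x4B.
C[3]: E(K, 0x4B) = 0x9D; 0xAB ⊕ 0x9D = 0x36.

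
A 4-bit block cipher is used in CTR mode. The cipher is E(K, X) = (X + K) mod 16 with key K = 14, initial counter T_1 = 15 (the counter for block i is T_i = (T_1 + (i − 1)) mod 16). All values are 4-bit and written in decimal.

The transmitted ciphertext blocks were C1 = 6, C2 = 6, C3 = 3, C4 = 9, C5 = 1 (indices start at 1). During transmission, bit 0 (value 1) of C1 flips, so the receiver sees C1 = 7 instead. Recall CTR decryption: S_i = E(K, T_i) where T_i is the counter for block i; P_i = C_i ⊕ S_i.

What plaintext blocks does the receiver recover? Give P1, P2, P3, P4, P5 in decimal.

Only C1 changed, to 7. In CTR, a change in C_i flips the same bit in P_i only; the keystream is unaffected. Decrypting the received ciphertext:
P1: T = 15, S = E(K, T) = 13; 7 ⊕ 13 = 10.
P2: T = 0, S = E(K, T) = 14; 6 ⊕ 14 = 8.
P3: T = 1, S = E(K, T) = 15; 3 ⊕ 15 = 12.
P4: T = 2, S = E(K, T) = 0; 9 ⊕ 0 = 9.
P5: T = 3, S = E(K, T) = 1; 1 ⊕ 1 = 0.
Blocks that differ from the original plaintext: P1.

P1 = 10, P2 = 8, P3 = 12, P4 = 9, P5 = 0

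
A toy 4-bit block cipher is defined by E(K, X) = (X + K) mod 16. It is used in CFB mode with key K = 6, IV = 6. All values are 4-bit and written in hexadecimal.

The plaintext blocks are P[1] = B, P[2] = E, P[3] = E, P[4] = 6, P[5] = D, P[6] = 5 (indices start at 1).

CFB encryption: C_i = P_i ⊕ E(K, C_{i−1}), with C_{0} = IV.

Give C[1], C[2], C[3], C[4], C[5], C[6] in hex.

C[1] = 7, C[2] = 3, C[3] = 7, C[4] = B, C[5] = C, C[6] = 7

C[1]: E(K, 6) = C; B ⊕ C = 7.
C[2]: E(K, 7) = D; E ⊕ D = 3.
C[3]: E(K, 3) = 9; E ⊕ 9 = 7.
C[4]: E(K, 7) = D; 6 ⊕ D = B.
C[5]: E(K, B) = 1; D ⊕ 1 = C.
C[6]: E(K, C) = 2; 5 ⊕ 2 = 7.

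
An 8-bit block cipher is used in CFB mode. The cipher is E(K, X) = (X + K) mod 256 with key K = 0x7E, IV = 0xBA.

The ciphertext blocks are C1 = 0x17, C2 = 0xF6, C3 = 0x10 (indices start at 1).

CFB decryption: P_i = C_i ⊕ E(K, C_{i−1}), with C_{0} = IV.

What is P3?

P3: E(K, 0xF6) = 0x74; 0x10 ⊕ 0x74 = 0x64.

P3 = 0x64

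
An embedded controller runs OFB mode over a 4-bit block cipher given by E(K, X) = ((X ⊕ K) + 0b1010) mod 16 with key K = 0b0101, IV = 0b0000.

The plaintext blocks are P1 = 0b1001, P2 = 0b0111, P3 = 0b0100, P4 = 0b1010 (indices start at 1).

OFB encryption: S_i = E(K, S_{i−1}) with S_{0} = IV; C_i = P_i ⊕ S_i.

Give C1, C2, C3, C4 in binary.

C1 = 0b0110, C2 = 0b0011, C3 = 0b1111, C4 = 0b0010

C1: S = E(K, 0b0000) = 0b1111; 0b1001 ⊕ 0b1111 = 0b0110.
C2: S = E(K, 0b1111) = 0b0100; 0b0111 ⊕ 0b0100 = 0b0011.
C3: S = E(K, 0b0100) = 0b1011; 0b0100 ⊕ 0b1011 = 0b1111.
C4: S = E(K, 0b1011) = 0b1000; 0b1010 ⊕ 0b1000 = 0b0010.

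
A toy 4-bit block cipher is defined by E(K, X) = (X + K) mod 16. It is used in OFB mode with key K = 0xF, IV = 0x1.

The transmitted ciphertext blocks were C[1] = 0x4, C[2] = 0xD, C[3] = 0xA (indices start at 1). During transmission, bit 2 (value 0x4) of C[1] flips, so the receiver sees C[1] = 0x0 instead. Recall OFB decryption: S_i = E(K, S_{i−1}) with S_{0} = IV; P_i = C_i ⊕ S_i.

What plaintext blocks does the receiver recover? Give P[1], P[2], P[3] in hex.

P[1] = 0x0, P[2] = 0x2, P[3] = 0x4

Only C[1] changed, to 0x0. In OFB, a change in C_i flips the same bit in P_i only; the keystream is unaffected. Decrypting the received ciphertext:
P[1]: S = E(K, 0x1) = 0x0; 0x0 ⊕ 0x0 = 0x0.
P[2]: S = E(K, 0x0) = 0xF; 0xD ⊕ 0xF = 0x2.
P[3]: S = E(K, 0xF) = 0xE; 0xA ⊕ 0xE = 0x4.
Blocks that differ from the original plaintext: P[1].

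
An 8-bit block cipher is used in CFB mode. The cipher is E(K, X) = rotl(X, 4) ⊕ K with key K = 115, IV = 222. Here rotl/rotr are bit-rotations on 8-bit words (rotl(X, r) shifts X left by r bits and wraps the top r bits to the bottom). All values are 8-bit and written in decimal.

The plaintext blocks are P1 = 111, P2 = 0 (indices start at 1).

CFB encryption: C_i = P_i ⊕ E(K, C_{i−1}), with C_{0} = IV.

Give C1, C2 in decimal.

C1: E(K, 222) = 158; 111 ⊕ 158 = 241.
C2: E(K, 241) = 108; 0 ⊕ 108 = 108.

C1 = 241, C2 = 108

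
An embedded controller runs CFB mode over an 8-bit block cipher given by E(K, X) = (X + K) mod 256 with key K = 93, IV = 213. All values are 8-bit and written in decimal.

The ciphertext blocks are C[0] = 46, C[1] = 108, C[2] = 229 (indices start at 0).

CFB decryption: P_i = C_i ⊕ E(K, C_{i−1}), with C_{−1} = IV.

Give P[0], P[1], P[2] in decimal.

P[0] = 28, P[1] = 231, P[2] = 44

P[0]: E(K, 213) = 50; 46 ⊕ 50 = 28.
P[1]: E(K, 46) = 139; 108 ⊕ 139 = 231.
P[2]: E(K, 108) = 201; 229 ⊕ 201 = 44.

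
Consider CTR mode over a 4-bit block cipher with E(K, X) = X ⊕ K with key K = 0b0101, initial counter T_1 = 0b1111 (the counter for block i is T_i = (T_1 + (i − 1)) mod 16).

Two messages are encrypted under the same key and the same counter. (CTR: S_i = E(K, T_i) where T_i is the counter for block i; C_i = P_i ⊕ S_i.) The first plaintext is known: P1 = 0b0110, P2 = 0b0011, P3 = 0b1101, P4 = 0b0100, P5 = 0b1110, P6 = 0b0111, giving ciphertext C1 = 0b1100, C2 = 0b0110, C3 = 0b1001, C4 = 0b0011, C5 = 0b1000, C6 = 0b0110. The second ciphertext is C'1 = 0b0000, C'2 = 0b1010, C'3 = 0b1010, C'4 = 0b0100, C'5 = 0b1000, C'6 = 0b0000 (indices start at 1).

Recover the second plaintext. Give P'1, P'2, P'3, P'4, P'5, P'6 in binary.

In CTR with a reused counter, both messages share the same keystream S_i, so C_i ⊕ C'_i = P_i ⊕ P'_i and thus P'_i = P_i ⊕ C_i ⊕ C'_i.
P'1: 0b0110 ⊕ 0b1100 ⊕ 0b0000 = 0b1010.
P'2: 0b0011 ⊕ 0b0110 ⊕ 0b1010 = 0b1111.
P'3: 0b1101 ⊕ 0b1001 ⊕ 0b1010 = 0b1110.
P'4: 0b0100 ⊕ 0b0011 ⊕ 0b0100 = 0b0011.
P'5: 0b1110 ⊕ 0b1000 ⊕ 0b1000 = 0b1110.
P'6: 0b0111 ⊕ 0b0110 ⊕ 0b0000 = 0b0001.

P'1 = 0b1010, P'2 = 0b1111, P'3 = 0b1110, P'4 = 0b0011, P'5 = 0b1110, P'6 = 0b0001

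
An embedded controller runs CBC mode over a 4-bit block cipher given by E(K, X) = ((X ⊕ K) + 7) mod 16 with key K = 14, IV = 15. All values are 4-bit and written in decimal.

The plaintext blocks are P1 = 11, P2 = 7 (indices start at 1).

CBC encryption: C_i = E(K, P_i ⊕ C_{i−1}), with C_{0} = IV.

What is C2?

C1: P1 ⊕ 15 = 4; E(K, 4) = 1.
C2: P2 ⊕ 1 = 6; E(K, 6) = 15.

C2 = 15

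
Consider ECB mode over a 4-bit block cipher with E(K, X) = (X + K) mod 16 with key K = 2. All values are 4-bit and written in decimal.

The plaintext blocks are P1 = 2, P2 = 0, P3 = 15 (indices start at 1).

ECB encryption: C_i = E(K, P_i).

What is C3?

C3: E(K, 15) = 1.

C3 = 1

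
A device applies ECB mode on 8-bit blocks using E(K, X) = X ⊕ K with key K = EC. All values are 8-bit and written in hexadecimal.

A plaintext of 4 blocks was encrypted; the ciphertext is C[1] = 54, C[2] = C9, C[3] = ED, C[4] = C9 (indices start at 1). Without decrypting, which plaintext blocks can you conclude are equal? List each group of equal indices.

P[2] = P[4]

ECB encrypts each block independently with the same key, so equal ciphertext blocks imply equal plaintext blocks.
C[2] = C[4] = C9, so P[2] = P[4].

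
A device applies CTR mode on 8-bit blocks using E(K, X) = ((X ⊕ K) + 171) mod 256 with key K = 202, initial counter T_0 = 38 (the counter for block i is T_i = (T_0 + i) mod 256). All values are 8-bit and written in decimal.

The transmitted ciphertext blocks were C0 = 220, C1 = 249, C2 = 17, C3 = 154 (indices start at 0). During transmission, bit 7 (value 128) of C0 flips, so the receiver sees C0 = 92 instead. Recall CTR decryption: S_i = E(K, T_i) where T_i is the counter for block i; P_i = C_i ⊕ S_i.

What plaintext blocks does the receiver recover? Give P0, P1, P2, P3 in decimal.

P0 = 203, P1 = 97, P2 = 156, P3 = 20

Only C0 changed, to 92. In CTR, a change in C_i flips the same bit in P_i only; the keystream is unaffected. Decrypting the received ciphertext:
P0: T = 38, S = E(K, T) = 151; 92 ⊕ 151 = 203.
P1: T = 39, S = E(K, T) = 152; 249 ⊕ 152 = 97.
P2: T = 40, S = E(K, T) = 141; 17 ⊕ 141 = 156.
P3: T = 41, S = E(K, T) = 142; 154 ⊕ 142 = 20.
Blocks that differ from the original plaintext: P0.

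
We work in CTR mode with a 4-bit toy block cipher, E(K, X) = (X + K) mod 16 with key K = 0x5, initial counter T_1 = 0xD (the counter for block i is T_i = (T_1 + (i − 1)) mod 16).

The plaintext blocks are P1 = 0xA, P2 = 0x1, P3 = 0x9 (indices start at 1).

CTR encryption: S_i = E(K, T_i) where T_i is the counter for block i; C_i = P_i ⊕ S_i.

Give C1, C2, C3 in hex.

C1 = 0x8, C2 = 0x2, C3 = 0xD

C1: T = 0xD, S = E(K, T) = 0x2; 0xA ⊕ 0x2 = 0x8.
C2: T = 0xE, S = E(K, T) = 0x3; 0x1 ⊕ 0x3 = 0x2.
C3: T = 0xF, S = E(K, T) = 0x4; 0x9 ⊕ 0x4 = 0xD.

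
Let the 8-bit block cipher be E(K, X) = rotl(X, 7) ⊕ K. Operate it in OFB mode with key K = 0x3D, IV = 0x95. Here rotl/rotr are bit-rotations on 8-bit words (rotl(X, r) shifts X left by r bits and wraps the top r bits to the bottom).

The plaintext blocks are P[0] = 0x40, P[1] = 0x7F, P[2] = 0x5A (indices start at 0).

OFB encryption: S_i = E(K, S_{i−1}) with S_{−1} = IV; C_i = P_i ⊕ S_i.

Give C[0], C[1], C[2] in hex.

C[0] = 0xB7, C[1] = 0xB9, C[2] = 0x04

C[0]: S = E(K, 0x95) = 0xF7; 0x40 ⊕ 0xF7 = 0xB7.
C[1]: S = E(K, 0xF7) = 0xC6; 0x7F ⊕ 0xC6 = 0xB9.
C[2]: S = E(K, 0xC6) = 0x5E; 0x5A ⊕ 0x5E = 0x04.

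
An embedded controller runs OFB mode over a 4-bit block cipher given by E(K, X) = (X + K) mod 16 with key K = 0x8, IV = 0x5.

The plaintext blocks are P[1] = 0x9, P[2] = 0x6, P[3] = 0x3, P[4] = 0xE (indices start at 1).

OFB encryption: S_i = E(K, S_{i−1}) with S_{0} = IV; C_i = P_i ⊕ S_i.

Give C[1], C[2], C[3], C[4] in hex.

C[1] = 0x4, C[2] = 0x3, C[3] = 0xE, C[4] = 0xB

C[1]: S = E(K, 0x5) = 0xD; 0x9 ⊕ 0xD = 0x4.
C[2]: S = E(K, 0xD) = 0x5; 0x6 ⊕ 0x5 = 0x3.
C[3]: S = E(K, 0x5) = 0xD; 0x3 ⊕ 0xD = 0xE.
C[4]: S = E(K, 0xD) = 0x5; 0xE ⊕ 0x5 = 0xB.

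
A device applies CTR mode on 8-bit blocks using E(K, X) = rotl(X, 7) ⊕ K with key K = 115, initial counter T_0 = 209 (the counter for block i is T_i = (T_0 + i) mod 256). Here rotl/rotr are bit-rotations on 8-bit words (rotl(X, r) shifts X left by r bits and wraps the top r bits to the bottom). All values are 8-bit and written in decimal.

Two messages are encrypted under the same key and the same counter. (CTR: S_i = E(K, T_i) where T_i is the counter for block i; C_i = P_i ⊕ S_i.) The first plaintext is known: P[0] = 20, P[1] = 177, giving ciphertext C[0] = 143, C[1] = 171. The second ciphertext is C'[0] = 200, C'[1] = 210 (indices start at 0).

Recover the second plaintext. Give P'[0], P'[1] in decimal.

In CTR with a reused counter, both messages share the same keystream S_i, so C_i ⊕ C'_i = P_i ⊕ P'_i and thus P'_i = P_i ⊕ C_i ⊕ C'_i.
P'[0]: 20 ⊕ 143 ⊕ 200 = 83.
P'[1]: 177 ⊕ 171 ⊕ 210 = 200.

P'[0] = 83, P'[1] = 200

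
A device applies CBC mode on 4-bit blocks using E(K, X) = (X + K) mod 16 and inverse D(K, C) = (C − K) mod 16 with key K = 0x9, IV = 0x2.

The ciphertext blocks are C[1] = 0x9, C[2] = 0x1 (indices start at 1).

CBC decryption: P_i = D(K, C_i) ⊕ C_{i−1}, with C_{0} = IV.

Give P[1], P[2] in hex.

P[1] = 0x2, P[2] = 0x1

P[1]: D(K, 0x9) = 0x0; 0x0 ⊕ 0x2 = 0x2.
P[2]: D(K, 0x1) = 0x8; 0x8 ⊕ 0x9 = 0x1.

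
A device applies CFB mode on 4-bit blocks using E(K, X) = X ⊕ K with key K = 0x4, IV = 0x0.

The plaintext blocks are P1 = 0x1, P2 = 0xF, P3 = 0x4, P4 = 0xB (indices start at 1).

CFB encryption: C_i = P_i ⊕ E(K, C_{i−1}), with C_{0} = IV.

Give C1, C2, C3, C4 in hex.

C1 = 0x5, C2 = 0xE, C3 = 0xE, C4 = 0x1

C1: E(K, 0x0) = 0x4; 0x1 ⊕ 0x4 = 0x5.
C2: E(K, 0x5) = 0x1; 0xF ⊕ 0x1 = 0xE.
C3: E(K, 0xE) = 0xA; 0x4 ⊕ 0xA = 0xE.
C4: E(K, 0xE) = 0xA; 0xB ⊕ 0xA = 0x1.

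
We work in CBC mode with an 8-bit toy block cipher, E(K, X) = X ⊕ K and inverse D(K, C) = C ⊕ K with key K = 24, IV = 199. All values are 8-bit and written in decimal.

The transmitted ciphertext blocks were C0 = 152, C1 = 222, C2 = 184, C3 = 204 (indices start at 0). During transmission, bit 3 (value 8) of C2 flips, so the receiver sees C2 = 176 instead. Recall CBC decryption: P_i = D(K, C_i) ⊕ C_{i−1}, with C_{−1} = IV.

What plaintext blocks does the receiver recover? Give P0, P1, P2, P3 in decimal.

Only C2 changed, to 176. In CBC, a change in C_i garbles P_i and flips the same bit in P_{i+1}. Decrypting the received ciphertext:
P0: D(K, 152) = 128; 128 ⊕ 199 = 71.
P1: D(K, 222) = 198; 198 ⊕ 152 = 94.
P2: D(K, 176) = 168; 168 ⊕ 222 = 118.
P3: D(K, 204) = 212; 212 ⊕ 176 = 100.
Blocks that differ from the original plaintext: P2, P3.

P0 = 71, P1 = 94, P2 = 118, P3 = 100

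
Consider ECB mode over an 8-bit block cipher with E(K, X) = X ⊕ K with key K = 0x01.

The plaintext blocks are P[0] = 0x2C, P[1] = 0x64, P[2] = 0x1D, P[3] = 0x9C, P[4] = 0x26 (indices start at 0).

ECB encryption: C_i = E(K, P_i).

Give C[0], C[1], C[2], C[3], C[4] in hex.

C[0]: E(K, 0x2C) = 0x2D.
C[1]: E(K, 0x64) = 0x65.
C[2]: E(K, 0x1D) = 0x1C.
C[3]: E(K, 0x9C) = 0x9D.
C[4]: E(K, 0x26) = 0x27.

C[0] = 0x2D, C[1] = 0x65, C[2] = 0x1C, C[3] = 0x9D, C[4] = 0x27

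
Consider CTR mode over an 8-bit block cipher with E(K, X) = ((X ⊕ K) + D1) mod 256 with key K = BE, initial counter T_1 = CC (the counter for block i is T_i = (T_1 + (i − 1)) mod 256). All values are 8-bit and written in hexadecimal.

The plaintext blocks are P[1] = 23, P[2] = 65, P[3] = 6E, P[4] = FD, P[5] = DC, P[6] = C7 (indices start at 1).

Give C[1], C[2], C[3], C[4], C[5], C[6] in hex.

CTR encryption: S_i = E(K, T_i) where T_i is the counter for block i; C_i = P_i ⊕ S_i.
C[1]: T = CC, S = E(K, T) = 43; 23 ⊕ 43 = 60.
C[2]: T = CD, S = E(K, T) = 44; 65 ⊕ 44 = 21.
C[3]: T = CE, S = E(K, T) = 41; 6E ⊕ 41 = 2F.
C[4]: T = CF, S = E(K, T) = 42; FD ⊕ 42 = BF.
C[5]: T = D0, S = E(K, T) = 3F; DC ⊕ 3F = E3.
C[6]: T = D1, S = E(K, T) = 40; C7 ⊕ 40 = 87.

C[1] = 60, C[2] = 21, C[3] = 2F, C[4] = BF, C[5] = E3, C[6] = 87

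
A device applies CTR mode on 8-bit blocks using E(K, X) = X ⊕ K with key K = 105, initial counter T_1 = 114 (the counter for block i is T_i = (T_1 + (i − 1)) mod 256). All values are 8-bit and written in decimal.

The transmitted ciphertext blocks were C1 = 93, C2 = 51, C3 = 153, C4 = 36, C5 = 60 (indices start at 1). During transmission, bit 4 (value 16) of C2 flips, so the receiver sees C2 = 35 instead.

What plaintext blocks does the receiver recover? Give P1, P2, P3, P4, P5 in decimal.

P1 = 70, P2 = 57, P3 = 132, P4 = 56, P5 = 35

CTR decryption: S_i = E(K, T_i) where T_i is the counter for block i; P_i = C_i ⊕ S_i.
Only C2 changed, to 35. In CTR, a change in C_i flips the same bit in P_i only; the keystream is unaffected. Decrypting the received ciphertext:
P1: T = 114, S = E(K, T) = 27; 93 ⊕ 27 = 70.
P2: T = 115, S = E(K, T) = 26; 35 ⊕ 26 = 57.
P3: T = 116, S = E(K, T) = 29; 153 ⊕ 29 = 132.
P4: T = 117, S = E(K, T) = 28; 36 ⊕ 28 = 56.
P5: T = 118, S = E(K, T) = 31; 60 ⊕ 31 = 35.
Blocks that differ from the original plaintext: P2.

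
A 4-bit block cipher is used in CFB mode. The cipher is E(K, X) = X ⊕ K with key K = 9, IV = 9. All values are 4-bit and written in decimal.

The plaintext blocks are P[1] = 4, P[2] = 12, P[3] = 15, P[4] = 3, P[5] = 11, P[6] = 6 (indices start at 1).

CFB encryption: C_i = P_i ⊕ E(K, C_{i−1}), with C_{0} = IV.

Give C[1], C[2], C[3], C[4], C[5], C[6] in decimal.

C[1]: E(K, 9) = 0; 4 ⊕ 0 = 4.
C[2]: E(K, 4) = 13; 12 ⊕ 13 = 1.
C[3]: E(K, 1) = 8; 15 ⊕ 8 = 7.
C[4]: E(K, 7) = 14; 3 ⊕ 14 = 13.
C[5]: E(K, 13) = 4; 11 ⊕ 4 = 15.
C[6]: E(K, 15) = 6; 6 ⊕ 6 = 0.

C[1] = 4, C[2] = 1, C[3] = 7, C[4] = 13, C[5] = 15, C[6] = 0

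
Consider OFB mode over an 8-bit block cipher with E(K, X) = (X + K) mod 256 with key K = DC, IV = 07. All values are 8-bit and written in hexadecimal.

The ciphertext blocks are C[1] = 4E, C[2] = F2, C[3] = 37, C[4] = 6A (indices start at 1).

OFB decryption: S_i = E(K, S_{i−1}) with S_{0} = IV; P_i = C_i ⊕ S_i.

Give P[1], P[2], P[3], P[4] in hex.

P[1] = AD, P[2] = 4D, P[3] = AC, P[4] = 1D

P[1]: S = E(K, 07) = E3; 4E ⊕ E3 = AD.
P[2]: S = E(K, E3) = BF; F2 ⊕ BF = 4D.
P[3]: S = E(K, BF) = 9B; 37 ⊕ 9B = AC.
P[4]: S = E(K, 9B) = 77; 6A ⊕ 77 = 1D.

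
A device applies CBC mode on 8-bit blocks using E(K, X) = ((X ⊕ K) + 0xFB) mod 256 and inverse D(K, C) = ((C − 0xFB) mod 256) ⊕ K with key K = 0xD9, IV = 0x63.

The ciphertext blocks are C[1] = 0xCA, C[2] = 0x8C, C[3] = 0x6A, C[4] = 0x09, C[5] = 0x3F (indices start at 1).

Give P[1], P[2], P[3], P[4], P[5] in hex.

P[1] = 0x75, P[2] = 0x82, P[3] = 0x3A, P[4] = 0xBD, P[5] = 0x94

CBC decryption: P_i = D(K, C_i) ⊕ C_{i−1}, with C_{0} = IV.
P[1]: D(K, 0xCA) = 0x16; 0x16 ⊕ 0x63 = 0x75.
P[2]: D(K, 0x8C) = 0x48; 0x48 ⊕ 0xCA = 0x82.
P[3]: D(K, 0x6A) = 0xB6; 0xB6 ⊕ 0x8C = 0x3A.
P[4]: D(K, 0x09) = 0xD7; 0xD7 ⊕ 0x6A = 0xBD.
P[5]: D(K, 0x3F) = 0x9D; 0x9D ⊕ 0x09 = 0x94.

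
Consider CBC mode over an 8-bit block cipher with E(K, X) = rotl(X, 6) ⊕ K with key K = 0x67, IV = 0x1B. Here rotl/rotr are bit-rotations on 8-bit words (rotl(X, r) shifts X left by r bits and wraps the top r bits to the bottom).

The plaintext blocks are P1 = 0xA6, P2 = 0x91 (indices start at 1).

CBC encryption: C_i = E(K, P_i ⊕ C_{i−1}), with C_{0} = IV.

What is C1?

C1 = 0x08

C1: P1 ⊕ 0x1B = 0xBD; E(K, 0xBD) = 0x08.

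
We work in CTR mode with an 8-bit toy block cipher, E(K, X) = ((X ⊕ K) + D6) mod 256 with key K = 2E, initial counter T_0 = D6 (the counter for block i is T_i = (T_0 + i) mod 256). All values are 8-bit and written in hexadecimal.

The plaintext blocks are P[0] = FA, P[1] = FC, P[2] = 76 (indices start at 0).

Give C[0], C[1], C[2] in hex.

CTR encryption: S_i = E(K, T_i) where T_i is the counter for block i; C_i = P_i ⊕ S_i.
C[0]: T = D6, S = E(K, T) = CE; FA ⊕ CE = 34.
C[1]: T = D7, S = E(K, T) = CF; FC ⊕ CF = 33.
C[2]: T = D8, S = E(K, T) = CC; 76 ⊕ CC = BA.

C[0] = 34, C[1] = 33, C[2] = BA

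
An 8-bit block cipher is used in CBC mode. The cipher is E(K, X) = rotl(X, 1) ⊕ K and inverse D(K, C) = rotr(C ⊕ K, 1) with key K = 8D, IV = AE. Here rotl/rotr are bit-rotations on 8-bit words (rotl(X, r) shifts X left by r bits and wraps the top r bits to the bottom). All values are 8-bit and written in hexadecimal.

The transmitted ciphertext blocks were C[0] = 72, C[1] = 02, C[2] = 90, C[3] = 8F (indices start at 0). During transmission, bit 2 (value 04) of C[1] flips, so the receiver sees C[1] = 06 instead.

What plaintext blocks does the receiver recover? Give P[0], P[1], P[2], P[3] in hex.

CBC decryption: P_i = D(K, C_i) ⊕ C_{i−1}, with C_{−1} = IV.
Only C[1] changed, to 06. In CBC, a change in C_i garbles P_i and flips the same bit in P_{i+1}. Decrypting the received ciphertext:
P[0]: D(K, 72) = FF; FF ⊕ AE = 51.
P[1]: D(K, 06) = C5; C5 ⊕ 72 = B7.
P[2]: D(K, 90) = 8E; 8E ⊕ 06 = 88.
P[3]: D(K, 8F) = 01; 01 ⊕ 90 = 91.
Blocks that differ from the original plaintext: P[1], P[2].

P[0] = 51, P[1] = B7, P[2] = 88, P[3] = 91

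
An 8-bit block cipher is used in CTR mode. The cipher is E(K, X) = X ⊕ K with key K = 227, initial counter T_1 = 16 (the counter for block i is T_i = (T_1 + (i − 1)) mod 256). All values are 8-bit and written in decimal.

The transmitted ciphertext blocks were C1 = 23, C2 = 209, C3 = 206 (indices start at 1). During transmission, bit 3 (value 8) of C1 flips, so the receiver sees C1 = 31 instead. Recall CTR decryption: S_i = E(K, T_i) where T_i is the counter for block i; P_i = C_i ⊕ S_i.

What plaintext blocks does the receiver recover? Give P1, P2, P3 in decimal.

Only C1 changed, to 31. In CTR, a change in C_i flips the same bit in P_i only; the keystream is unaffected. Decrypting the received ciphertext:
P1: T = 16, S = E(K, T) = 243; 31 ⊕ 243 = 236.
P2: T = 17, S = E(K, T) = 242; 209 ⊕ 242 = 35.
P3: T = 18, S = E(K, T) = 241; 206 ⊕ 241 = 63.
Blocks that differ from the original plaintext: P1.

P1 = 236, P2 = 35, P3 = 63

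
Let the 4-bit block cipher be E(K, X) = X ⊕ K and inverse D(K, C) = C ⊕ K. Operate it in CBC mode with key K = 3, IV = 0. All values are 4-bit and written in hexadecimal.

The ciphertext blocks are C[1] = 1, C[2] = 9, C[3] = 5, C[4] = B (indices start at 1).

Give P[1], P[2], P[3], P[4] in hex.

CBC decryption: P_i = D(K, C_i) ⊕ C_{i−1}, with C_{0} = IV.
P[1]: D(K, 1) = 2; 2 ⊕ 0 = 2.
P[2]: D(K, 9) = A; A ⊕ 1 = B.
P[3]: D(K, 5) = 6; 6 ⊕ 9 = F.
P[4]: D(K, B) = 8; 8 ⊕ 5 = D.

P[1] = 2, P[2] = B, P[3] = F, P[4] = D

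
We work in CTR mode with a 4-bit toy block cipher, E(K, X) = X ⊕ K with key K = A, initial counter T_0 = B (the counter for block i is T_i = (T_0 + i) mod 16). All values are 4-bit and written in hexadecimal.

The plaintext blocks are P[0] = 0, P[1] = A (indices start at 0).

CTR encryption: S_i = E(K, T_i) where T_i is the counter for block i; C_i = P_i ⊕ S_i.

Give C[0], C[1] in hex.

C[0]: T = B, S = E(K, T) = 1; 0 ⊕ 1 = 1.
C[1]: T = C, S = E(K, T) = 6; A ⊕ 6 = C.

C[0] = 1, C[1] = C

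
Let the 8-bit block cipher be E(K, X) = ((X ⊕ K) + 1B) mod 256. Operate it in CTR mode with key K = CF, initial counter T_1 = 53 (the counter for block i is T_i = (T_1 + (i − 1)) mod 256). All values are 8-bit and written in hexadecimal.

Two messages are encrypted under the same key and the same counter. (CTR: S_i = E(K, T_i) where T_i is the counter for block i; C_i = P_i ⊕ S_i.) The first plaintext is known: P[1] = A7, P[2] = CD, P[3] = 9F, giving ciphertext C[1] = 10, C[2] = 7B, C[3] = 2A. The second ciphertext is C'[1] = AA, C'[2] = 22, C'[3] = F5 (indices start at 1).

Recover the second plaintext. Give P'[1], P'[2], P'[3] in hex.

P'[1] = 1D, P'[2] = 94, P'[3] = 40

In CTR with a reused counter, both messages share the same keystream S_i, so C_i ⊕ C'_i = P_i ⊕ P'_i and thus P'_i = P_i ⊕ C_i ⊕ C'_i.
P'[1]: A7 ⊕ 10 ⊕ AA = 1D.
P'[2]: CD ⊕ 7B ⊕ 22 = 94.
P'[3]: 9F ⊕ 2A ⊕ F5 = 40.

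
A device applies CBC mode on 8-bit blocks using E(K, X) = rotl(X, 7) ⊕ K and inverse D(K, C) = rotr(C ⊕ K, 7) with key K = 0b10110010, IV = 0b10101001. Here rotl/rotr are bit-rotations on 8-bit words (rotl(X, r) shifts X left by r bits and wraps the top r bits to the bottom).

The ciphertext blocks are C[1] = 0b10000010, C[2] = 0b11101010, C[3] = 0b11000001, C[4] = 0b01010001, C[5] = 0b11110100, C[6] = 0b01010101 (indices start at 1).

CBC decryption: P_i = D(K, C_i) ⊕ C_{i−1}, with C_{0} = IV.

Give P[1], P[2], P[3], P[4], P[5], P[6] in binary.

P[1] = 0b11001001, P[2] = 0b00110010, P[3] = 0b00001100, P[4] = 0b00000110, P[5] = 0b11011101, P[6] = 0b00111011

P[1]: D(K, 0b10000010) = 0b01100000; 0b01100000 ⊕ 0b10101001 = 0b11001001.
P[2]: D(K, 0b11101010) = 0b10110000; 0b10110000 ⊕ 0b10000010 = 0b00110010.
P[3]: D(K, 0b11000001) = 0b11100110; 0b11100110 ⊕ 0b11101010 = 0b00001100.
P[4]: D(K, 0b01010001) = 0b11000111; 0b11000111 ⊕ 0b11000001 = 0b00000110.
P[5]: D(K, 0b11110100) = 0b10001100; 0b10001100 ⊕ 0b01010001 = 0b11011101.
P[6]: D(K, 0b01010101) = 0b11001111; 0b11001111 ⊕ 0b11110100 = 0b00111011.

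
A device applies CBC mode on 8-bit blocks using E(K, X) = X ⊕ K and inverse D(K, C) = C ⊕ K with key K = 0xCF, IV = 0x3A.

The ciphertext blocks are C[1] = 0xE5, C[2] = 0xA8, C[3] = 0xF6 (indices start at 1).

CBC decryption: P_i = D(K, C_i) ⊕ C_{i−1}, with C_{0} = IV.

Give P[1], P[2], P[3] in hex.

P[1] = 0x10, P[2] = 0x82, P[3] = 0x91

P[1]: D(K, 0xE5) = 0x2A; 0x2A ⊕ 0x3A = 0x10.
P[2]: D(K, 0xA8) = 0x67; 0x67 ⊕ 0xE5 = 0x82.
P[3]: D(K, 0xF6) = 0x39; 0x39 ⊕ 0xA8 = 0x91.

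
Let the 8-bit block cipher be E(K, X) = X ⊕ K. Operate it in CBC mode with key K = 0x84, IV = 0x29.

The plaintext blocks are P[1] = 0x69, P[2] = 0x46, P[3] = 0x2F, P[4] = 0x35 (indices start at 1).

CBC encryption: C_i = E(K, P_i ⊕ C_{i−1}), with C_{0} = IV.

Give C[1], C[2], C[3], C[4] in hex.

C[1]: P[1] ⊕ 0x29 = 0x40; E(K, 0x40) = 0xC4.
C[2]: P[2] ⊕ 0xC4 = 0x82; E(K, 0x82) = 0x06.
C[3]: P[3] ⊕ 0x06 = 0x29; E(K, 0x29) = 0xAD.
C[4]: P[4] ⊕ 0xAD = 0x98; E(K, 0x98) = 0x1C.

C[1] = 0xC4, C[2] = 0x06, C[3] = 0xAD, C[4] = 0x1C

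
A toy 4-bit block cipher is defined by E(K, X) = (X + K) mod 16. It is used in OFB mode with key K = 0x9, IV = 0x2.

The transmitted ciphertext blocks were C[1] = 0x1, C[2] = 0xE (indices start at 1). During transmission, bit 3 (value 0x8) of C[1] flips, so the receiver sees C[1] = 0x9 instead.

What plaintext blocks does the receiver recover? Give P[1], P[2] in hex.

OFB decryption: S_i = E(K, S_{i−1}) with S_{0} = IV; P_i = C_i ⊕ S_i.
Only C[1] changed, to 0x9. In OFB, a change in C_i flips the same bit in P_i only; the keystream is unaffected. Decrypting the received ciphertext:
P[1]: S = E(K, 0x2) = 0xB; 0x9 ⊕ 0xB = 0x2.
P[2]: S = E(K, 0xB) = 0x4; 0xE ⊕ 0x4 = 0xA.
Blocks that differ from the original plaintext: P[1].

P[1] = 0x2, P[2] = 0xA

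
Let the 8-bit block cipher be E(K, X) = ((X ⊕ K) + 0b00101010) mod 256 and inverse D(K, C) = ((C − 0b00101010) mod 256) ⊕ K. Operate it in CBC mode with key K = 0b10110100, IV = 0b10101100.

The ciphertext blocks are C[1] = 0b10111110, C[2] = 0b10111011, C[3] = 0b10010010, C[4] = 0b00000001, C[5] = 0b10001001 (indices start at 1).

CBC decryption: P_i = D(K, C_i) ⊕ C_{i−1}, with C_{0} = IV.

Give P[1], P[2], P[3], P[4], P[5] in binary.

P[1]: D(K, 0b10111110) = 0b00100000; 0b00100000 ⊕ 0b10101100 = 0b10001100.
P[2]: D(K, 0b10111011) = 0b00100101; 0b00100101 ⊕ 0b10111110 = 0b10011011.
P[3]: D(K, 0b10010010) = 0b11011100; 0b11011100 ⊕ 0b10111011 = 0b01100111.
P[4]: D(K, 0b00000001) = 0b01100011; 0b01100011 ⊕ 0b10010010 = 0b11110001.
P[5]: D(K, 0b10001001) = 0b11101011; 0b11101011 ⊕ 0b00000001 = 0b11101010.

P[1] = 0b10001100, P[2] = 0b10011011, P[3] = 0b01100111, P[4] = 0b11110001, P[5] = 0b11101010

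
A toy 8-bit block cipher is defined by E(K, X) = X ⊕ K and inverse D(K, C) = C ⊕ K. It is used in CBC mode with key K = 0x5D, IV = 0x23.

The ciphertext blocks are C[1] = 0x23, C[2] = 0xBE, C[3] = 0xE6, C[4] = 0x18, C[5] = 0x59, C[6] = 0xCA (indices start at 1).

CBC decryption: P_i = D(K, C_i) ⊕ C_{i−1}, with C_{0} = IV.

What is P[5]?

P[5]: D(K, 0x59) = 0x04; 0x04 ⊕ 0x18 = 0x1C.

P[5] = 0x1C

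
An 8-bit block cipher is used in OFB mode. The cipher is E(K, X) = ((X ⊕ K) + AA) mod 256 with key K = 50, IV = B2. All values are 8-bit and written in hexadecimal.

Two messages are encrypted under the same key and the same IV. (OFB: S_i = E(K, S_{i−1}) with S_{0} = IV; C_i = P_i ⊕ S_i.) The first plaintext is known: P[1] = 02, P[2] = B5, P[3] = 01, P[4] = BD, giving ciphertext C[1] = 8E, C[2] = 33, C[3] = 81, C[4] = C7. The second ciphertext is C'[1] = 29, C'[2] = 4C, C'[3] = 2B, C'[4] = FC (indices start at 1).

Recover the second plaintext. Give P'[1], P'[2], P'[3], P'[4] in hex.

In OFB with a reused IV, both messages share the same keystream S_i, so C_i ⊕ C'_i = P_i ⊕ P'_i and thus P'_i = P_i ⊕ C_i ⊕ C'_i.
P'[1]: 02 ⊕ 8E ⊕ 29 = A5.
P'[2]: B5 ⊕ 33 ⊕ 4C = CA.
P'[3]: 01 ⊕ 81 ⊕ 2B = AB.
P'[4]: BD ⊕ C7 ⊕ FC = 86.

P'[1] = A5, P'[2] = CA, P'[3] = AB, P'[4] = 86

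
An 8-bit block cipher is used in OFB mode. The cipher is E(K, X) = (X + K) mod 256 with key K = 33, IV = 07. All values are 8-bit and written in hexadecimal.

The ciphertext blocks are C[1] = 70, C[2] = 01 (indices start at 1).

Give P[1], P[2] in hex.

P[1] = 4A, P[2] = 6C

OFB decryption: S_i = E(K, S_{i−1}) with S_{0} = IV; P_i = C_i ⊕ S_i.
P[1]: S = E(K, 07) = 3A; 70 ⊕ 3A = 4A.
P[2]: S = E(K, 3A) = 6D; 01 ⊕ 6D = 6C.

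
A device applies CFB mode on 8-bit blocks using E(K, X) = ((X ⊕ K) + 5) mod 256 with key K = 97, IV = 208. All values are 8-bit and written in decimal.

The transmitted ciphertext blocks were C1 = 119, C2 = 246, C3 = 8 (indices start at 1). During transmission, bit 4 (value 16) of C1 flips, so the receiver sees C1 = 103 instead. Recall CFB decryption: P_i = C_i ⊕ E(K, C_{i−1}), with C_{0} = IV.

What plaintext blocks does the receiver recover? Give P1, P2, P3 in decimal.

P1 = 209, P2 = 253, P3 = 148

Only C1 changed, to 103. In CFB, a change in C_i flips the same bit in P_i and garbles P_{i+1}. Decrypting the received ciphertext:
P1: E(K, 208) = 182; 103 ⊕ 182 = 209.
P2: E(K, 103) = 11; 246 ⊕ 11 = 253.
P3: E(K, 246) = 156; 8 ⊕ 156 = 148.
Blocks that differ from the original plaintext: P1, P2.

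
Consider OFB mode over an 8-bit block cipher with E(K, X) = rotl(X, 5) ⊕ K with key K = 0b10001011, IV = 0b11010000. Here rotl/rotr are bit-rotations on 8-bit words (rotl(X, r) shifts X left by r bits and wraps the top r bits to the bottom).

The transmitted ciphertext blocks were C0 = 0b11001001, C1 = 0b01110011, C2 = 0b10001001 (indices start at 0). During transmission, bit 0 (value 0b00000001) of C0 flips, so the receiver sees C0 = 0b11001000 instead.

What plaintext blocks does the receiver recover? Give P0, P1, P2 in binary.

OFB decryption: S_i = E(K, S_{i−1}) with S_{−1} = IV; P_i = C_i ⊕ S_i.
Only C0 changed, to 0b11001000. In OFB, a change in C_i flips the same bit in P_i only; the keystream is unaffected. Decrypting the received ciphertext:
P0: S = E(K, 0b11010000) = 0b10010001; 0b11001000 ⊕ 0b10010001 = 0b01011001.
P1: S = E(K, 0b10010001) = 0b10111001; 0b01110011 ⊕ 0b10111001 = 0b11001010.
P2: S = E(K, 0b10111001) = 0b10111100; 0b10001001 ⊕ 0b10111100 = 0b00110101.
Blocks that differ from the original plaintext: P0.

P0 = 0b01011001, P1 = 0b11001010, P2 = 0b00110101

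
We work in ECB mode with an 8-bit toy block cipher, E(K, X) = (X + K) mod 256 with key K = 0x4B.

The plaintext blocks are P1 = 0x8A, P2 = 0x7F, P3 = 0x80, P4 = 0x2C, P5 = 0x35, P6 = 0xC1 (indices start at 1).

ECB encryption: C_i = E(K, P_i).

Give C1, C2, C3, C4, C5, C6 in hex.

C1: E(K, 0x8A) = 0xD5.
C2: E(K, 0x7F) = 0xCA.
C3: E(K, 0x80) = 0xCB.
C4: E(K, 0x2C) = 0x77.
C5: E(K, 0x35) = 0x80.
C6: E(K, 0xC1) = 0x0C.

C1 = 0xD5, C2 = 0xCA, C3 = 0xCB, C4 = 0x77, C5 = 0x80, C6 = 0x0C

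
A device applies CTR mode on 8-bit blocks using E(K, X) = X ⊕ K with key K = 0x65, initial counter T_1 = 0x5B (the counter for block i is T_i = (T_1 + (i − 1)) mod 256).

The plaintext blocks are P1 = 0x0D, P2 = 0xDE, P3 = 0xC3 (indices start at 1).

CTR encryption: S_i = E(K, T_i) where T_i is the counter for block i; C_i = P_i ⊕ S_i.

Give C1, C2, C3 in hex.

C1: T = 0x5B, S = E(K, T) = 0x3E; 0x0D ⊕ 0x3E = 0x33.
C2: T = 0x5C, S = E(K, T) = 0x39; 0xDE ⊕ 0x39 = 0xE7.
C3: T = 0x5D, S = E(K, T) = 0x38; 0xC3 ⊕ 0x38 = 0xFB.

C1 = 0x33, C2 = 0xE7, C3 = 0xFB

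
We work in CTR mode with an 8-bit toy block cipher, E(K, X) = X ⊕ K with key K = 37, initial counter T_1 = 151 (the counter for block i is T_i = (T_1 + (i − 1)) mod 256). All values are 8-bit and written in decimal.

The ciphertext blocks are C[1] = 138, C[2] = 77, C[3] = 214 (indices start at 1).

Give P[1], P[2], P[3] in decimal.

P[1] = 56, P[2] = 240, P[3] = 106

CTR decryption: S_i = E(K, T_i) where T_i is the counter for block i; P_i = C_i ⊕ S_i.
P[1]: T = 151, S = E(K, T) = 178; 138 ⊕ 178 = 56.
P[2]: T = 152, S = E(K, T) = 189; 77 ⊕ 189 = 240.
P[3]: T = 153, S = E(K, T) = 188; 214 ⊕ 188 = 106.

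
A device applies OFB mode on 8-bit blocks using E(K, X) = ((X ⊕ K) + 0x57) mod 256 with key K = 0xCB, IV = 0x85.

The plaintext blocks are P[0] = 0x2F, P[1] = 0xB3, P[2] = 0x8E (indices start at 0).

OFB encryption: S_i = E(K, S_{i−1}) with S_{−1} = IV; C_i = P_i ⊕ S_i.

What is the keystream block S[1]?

C[0]: S = E(K, 0x85) = 0xA5; 0x2F ⊕ 0xA5 = 0x8A.
C[1]: S = E(K, 0xA5) = 0xC5; 0xB3 ⊕ 0xC5 = 0x76.
So S[1] = 0xC5.

0xC5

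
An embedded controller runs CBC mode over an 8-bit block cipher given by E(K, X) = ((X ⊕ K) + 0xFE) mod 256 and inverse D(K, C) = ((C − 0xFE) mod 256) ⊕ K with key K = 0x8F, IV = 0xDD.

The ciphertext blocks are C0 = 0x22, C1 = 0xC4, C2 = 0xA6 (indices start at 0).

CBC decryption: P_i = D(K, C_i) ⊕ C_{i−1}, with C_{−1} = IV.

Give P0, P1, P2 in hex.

P0: D(K, 0x22) = 0xAB; 0xAB ⊕ 0xDD = 0x76.
P1: D(K, 0xC4) = 0x49; 0x49 ⊕ 0x22 = 0x6B.
P2: D(K, 0xA6) = 0x27; 0x27 ⊕ 0xC4 = 0xE3.

P0 = 0x76, P1 = 0x6B, P2 = 0xE3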